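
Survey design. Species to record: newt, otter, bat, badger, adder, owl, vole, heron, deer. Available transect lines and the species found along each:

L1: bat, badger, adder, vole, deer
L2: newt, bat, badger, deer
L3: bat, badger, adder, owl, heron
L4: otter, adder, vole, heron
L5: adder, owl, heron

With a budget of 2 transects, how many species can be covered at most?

Choosing L2, L4 covers {newt, otter, bat, badger, adder, vole, heron, deer} — 8 species.
No choice of 2 transects does better; here owl is left uncovered.

8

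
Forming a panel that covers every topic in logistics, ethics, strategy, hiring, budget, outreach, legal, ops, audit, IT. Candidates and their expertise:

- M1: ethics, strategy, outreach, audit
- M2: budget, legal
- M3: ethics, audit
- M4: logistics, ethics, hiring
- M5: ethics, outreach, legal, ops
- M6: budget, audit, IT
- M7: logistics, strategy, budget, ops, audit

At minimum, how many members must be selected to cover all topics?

M1, M4, M5, M6 together cover {logistics, ethics, strategy, hiring, budget, outreach, legal, ops, audit, IT} — every topic.
No 3 of the 7 members cover everything (all 35 triples fall short), so 4 is minimum.

4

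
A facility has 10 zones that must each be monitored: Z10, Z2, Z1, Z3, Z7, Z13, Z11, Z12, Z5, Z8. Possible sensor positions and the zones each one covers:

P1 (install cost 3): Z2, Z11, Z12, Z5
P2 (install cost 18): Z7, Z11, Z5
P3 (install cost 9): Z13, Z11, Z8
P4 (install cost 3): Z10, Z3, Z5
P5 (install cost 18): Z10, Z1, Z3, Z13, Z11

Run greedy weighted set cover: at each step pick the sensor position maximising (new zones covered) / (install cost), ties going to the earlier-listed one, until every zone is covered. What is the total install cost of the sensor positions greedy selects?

Pick 1: P1 adds 4 new (Z2, Z11, Z12, Z5) at install cost 3 (ratio 4/3).
Pick 2: P4 adds 2 new (Z10, Z3) at install cost 3 (ratio 2/3).
Pick 3: P3 adds 2 new (Z13, Z8) at install cost 9 (ratio 2/9).
Pick 4: P2 adds 1 new (Z7) at install cost 18 (ratio 1/18).
Pick 5: P5 adds 1 new (Z1) at install cost 18 (ratio 1/18).
Greedy total install cost: 3 + 3 + 9 + 18 + 18 = 51. (The true optimum is 48, so greedy overshoots here.)

51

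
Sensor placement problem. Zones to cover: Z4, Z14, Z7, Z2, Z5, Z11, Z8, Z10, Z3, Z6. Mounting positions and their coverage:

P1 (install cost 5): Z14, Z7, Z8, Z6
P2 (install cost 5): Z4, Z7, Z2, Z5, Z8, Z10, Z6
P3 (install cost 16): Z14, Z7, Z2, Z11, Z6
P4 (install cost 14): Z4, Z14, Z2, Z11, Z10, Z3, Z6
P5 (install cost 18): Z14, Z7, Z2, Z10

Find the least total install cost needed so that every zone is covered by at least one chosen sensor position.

19

P2, P4 cover every zone at install cost 5 + 14 = 19.
Any cover uses at least 2 sensor positions; among all covering selections none totals below 19.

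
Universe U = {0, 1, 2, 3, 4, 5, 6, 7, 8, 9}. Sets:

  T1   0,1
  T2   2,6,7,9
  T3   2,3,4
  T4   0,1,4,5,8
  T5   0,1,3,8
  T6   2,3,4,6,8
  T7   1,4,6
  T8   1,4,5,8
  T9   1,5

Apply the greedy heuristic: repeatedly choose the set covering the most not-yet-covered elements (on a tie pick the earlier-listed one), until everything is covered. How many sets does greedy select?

Pick 1: T4 covers 5 new elements (0, 1, 4, 5, 8).
Pick 2: T2 covers 4 new elements (2, 6, 7, 9).
Pick 3: T3 covers 1 new elements (3).
Greedy uses 3 sets.

3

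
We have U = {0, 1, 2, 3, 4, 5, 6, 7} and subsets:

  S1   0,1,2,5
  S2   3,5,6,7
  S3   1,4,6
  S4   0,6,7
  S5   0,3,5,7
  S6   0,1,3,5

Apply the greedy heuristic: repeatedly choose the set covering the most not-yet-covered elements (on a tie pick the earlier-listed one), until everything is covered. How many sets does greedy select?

3

Pick 1: S1 covers 4 new elements (0, 1, 2, 5).
Pick 2: S2 covers 3 new elements (3, 6, 7).
Pick 3: S3 covers 1 new elements (4).
Greedy uses 3 sets.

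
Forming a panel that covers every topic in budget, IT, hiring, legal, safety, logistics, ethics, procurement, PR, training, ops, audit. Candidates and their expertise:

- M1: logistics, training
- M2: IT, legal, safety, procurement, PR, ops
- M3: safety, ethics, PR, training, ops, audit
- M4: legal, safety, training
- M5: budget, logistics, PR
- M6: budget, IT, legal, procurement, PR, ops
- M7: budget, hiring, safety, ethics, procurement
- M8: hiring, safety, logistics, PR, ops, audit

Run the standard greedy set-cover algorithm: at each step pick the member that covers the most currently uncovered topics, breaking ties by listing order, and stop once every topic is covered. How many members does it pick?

4

Pick 1: M2 covers 6 new topics (IT, legal, safety, procurement, PR, ops).
Pick 2: M3 covers 3 new topics (ethics, training, audit).
Pick 3: M5 covers 2 new topics (budget, logistics).
Pick 4: M7 covers 1 new topics (hiring).
Greedy uses 4 members. (The true minimum is 3.)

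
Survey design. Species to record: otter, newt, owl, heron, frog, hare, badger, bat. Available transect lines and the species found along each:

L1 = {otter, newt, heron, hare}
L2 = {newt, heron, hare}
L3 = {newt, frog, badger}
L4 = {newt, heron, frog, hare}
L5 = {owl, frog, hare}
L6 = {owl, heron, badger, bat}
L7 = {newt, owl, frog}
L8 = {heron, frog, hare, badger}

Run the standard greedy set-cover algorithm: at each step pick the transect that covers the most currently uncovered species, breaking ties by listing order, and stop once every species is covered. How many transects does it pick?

3

Pick 1: L1 covers 4 new species (otter, newt, heron, hare).
Pick 2: L6 covers 3 new species (owl, badger, bat).
Pick 3: L3 covers 1 new species (frog).
Greedy uses 3 transects.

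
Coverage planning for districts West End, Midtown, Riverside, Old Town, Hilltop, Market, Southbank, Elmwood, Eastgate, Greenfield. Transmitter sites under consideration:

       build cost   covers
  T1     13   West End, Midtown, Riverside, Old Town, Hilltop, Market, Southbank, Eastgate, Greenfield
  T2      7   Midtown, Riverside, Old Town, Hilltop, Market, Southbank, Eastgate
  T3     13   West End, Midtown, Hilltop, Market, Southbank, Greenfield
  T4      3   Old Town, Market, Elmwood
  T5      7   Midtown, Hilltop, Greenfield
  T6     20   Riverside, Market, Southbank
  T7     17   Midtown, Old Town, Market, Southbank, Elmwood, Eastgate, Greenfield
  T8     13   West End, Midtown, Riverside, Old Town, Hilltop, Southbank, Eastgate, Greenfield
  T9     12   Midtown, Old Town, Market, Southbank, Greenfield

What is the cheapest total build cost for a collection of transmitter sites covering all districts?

T1, T4 cover every district at build cost 13 + 3 = 16.
Any cover uses at least 2 transmitter sites; among all covering selections none totals below 16.

16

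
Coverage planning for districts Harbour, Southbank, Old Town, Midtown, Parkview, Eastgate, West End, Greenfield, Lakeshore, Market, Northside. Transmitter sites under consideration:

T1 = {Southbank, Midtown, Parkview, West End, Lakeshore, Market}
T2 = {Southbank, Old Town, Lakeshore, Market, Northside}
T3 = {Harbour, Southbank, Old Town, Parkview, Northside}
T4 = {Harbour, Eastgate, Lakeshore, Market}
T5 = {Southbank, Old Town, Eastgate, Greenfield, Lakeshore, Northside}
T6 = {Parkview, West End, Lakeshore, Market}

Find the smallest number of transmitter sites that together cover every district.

3

T1, T3, T5 together cover {Harbour, Southbank, Old Town, Midtown, Parkview, Eastgate, West End, Greenfield, Lakeshore, Market, Northside} — every district.
No 2 of the 6 transmitter sites cover everything (all 15 pairs fall short), so 3 is minimum.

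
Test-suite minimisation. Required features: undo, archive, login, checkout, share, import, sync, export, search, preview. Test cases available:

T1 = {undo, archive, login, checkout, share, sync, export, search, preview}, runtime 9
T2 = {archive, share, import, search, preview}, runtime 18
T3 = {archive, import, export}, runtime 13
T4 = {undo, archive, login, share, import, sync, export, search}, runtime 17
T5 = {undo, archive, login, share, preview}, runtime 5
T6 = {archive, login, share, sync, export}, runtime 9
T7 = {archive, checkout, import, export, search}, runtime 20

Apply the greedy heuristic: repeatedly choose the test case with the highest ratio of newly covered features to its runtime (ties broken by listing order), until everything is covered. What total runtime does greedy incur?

22

Pick 1: T1 adds 9 new (undo, archive, login, checkout, share, sync, export, search, preview) at runtime 9 (ratio 9/9).
Pick 2: T3 adds 1 new (import) at runtime 13 (ratio 1/13).
Greedy total runtime: 9 + 13 = 22.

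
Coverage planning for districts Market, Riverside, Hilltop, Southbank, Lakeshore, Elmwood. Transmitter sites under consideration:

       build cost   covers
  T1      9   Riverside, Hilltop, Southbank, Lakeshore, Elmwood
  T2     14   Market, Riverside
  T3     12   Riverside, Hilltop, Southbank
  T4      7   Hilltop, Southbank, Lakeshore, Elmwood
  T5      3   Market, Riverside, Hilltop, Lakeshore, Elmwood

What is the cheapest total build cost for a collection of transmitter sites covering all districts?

T4, T5 cover every district at build cost 7 + 3 = 10.
Any cover uses at least 2 transmitter sites; among all covering selections none totals below 10.

10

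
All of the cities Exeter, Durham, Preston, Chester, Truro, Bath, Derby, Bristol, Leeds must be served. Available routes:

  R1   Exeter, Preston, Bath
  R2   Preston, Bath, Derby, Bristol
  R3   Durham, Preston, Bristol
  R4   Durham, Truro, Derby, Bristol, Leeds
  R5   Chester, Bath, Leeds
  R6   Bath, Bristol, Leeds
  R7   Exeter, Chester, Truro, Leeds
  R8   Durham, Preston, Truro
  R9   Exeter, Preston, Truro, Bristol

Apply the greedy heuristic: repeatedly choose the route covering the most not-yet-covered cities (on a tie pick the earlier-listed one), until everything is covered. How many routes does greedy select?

3

Pick 1: R4 covers 5 new cities (Durham, Truro, Derby, Bristol, Leeds).
Pick 2: R1 covers 3 new cities (Exeter, Preston, Bath).
Pick 3: R5 covers 1 new cities (Chester).
Greedy uses 3 routes.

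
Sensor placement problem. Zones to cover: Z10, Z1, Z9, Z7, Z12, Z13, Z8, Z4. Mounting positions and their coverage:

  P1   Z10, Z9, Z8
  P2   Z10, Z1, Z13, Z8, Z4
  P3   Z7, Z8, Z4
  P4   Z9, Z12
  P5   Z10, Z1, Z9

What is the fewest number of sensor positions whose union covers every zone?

3

P2, P3, P4 together cover {Z10, Z1, Z9, Z7, Z12, Z13, Z8, Z4} — every zone.
No 2 of the 5 sensor positions cover everything (all 10 pairs fall short), so 3 is minimum.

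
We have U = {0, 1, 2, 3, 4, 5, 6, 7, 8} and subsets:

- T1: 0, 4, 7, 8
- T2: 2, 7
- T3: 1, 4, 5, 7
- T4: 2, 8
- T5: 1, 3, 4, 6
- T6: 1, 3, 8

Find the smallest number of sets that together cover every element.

4

T1, T2, T3, T5 together cover {0, 1, 2, 3, 4, 5, 6, 7, 8} — every element.
No 3 of the 6 sets cover everything (all 20 triples fall short), so 4 is minimum.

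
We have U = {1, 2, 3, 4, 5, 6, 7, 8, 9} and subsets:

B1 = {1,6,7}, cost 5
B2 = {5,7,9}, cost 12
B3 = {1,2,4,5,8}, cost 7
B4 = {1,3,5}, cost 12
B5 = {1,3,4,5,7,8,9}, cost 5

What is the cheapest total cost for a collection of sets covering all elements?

B1, B3, B5 cover every element at cost 5 + 7 + 5 = 17.
Any cover uses at least 3 sets; among all covering selections none totals below 17.

17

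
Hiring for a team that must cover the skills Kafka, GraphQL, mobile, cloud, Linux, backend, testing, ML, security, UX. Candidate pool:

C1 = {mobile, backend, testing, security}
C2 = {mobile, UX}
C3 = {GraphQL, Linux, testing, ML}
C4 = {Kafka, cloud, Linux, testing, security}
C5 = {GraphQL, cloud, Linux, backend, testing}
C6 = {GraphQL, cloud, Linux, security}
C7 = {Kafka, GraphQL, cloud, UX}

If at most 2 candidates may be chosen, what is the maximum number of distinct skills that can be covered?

Choosing C1, C7 covers {Kafka, GraphQL, mobile, cloud, backend, testing, security, UX} — 8 skills.
No choice of 2 candidates does better; here Linux, ML are left uncovered.

8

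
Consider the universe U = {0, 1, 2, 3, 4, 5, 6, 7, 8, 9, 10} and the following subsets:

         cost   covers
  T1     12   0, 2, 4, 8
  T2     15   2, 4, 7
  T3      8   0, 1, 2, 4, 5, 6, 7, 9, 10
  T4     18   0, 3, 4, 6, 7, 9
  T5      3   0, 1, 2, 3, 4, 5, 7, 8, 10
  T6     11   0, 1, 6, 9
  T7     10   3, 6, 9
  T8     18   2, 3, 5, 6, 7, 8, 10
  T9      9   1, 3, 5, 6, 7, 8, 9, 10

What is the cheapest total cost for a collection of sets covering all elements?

T3, T5 cover every element at cost 8 + 3 = 11.
Any cover uses at least 2 sets; among all covering selections none totals below 11.

11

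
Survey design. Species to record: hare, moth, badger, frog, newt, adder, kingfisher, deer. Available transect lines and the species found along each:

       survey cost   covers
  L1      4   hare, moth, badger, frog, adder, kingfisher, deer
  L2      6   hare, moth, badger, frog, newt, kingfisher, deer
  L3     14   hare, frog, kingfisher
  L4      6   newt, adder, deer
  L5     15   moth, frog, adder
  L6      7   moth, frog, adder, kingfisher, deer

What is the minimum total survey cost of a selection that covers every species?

L1, L2 cover every species at survey cost 4 + 6 = 10.
Any cover uses at least 2 transects; among all covering selections none totals below 10.

10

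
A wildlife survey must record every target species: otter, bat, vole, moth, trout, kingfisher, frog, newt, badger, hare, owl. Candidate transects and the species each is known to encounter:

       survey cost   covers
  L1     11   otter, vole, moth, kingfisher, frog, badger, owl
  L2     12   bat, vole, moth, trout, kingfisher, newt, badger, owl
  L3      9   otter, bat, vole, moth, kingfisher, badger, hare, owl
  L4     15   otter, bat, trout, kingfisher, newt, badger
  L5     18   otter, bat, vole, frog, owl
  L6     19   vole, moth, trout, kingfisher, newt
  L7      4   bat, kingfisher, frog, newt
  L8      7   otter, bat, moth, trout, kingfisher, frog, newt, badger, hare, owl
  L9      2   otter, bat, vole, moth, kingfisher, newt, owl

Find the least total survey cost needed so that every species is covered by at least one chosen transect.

L8, L9 cover every species at survey cost 7 + 2 = 9.
Any cover uses at least 2 transects; among all covering selections none totals below 9.

9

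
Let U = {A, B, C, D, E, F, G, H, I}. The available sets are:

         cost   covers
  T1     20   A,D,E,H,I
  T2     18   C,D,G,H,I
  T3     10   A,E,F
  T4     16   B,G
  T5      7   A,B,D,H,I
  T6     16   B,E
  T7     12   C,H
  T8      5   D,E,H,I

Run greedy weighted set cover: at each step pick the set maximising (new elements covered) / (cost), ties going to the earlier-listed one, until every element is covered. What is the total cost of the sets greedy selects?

40

Pick 1: T8 adds 4 new (D, E, H, I) at cost 5 (ratio 4/5).
Pick 2: T5 adds 2 new (A, B) at cost 7 (ratio 2/7).
Pick 3: T2 adds 2 new (C, G) at cost 18 (ratio 2/18).
Pick 4: T3 adds 1 new (F) at cost 10 (ratio 1/10).
Greedy total cost: 5 + 7 + 18 + 10 = 40. (The true optimum is 35, so greedy overshoots here.)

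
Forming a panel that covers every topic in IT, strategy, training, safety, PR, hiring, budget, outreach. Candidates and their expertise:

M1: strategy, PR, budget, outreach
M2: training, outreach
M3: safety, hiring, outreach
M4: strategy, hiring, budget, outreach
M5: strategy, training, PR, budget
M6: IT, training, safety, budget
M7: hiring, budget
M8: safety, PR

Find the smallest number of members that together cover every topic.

3

M1, M3, M6 together cover {IT, strategy, training, safety, PR, hiring, budget, outreach} — every topic.
No 2 of the 8 members cover everything (all 28 pairs fall short), so 3 is minimum.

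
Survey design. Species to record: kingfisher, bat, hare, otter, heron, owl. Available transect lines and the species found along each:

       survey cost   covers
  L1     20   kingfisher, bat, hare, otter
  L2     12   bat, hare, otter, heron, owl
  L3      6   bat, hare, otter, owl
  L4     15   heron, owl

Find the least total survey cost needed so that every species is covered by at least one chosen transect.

L1, L2 cover every species at survey cost 20 + 12 = 32.
Any cover uses at least 2 transects; among all covering selections none totals below 32.
Greedy by coverage-per-survey cost would pick L3, L2, L1 for 38 — worse than the optimum 32.

32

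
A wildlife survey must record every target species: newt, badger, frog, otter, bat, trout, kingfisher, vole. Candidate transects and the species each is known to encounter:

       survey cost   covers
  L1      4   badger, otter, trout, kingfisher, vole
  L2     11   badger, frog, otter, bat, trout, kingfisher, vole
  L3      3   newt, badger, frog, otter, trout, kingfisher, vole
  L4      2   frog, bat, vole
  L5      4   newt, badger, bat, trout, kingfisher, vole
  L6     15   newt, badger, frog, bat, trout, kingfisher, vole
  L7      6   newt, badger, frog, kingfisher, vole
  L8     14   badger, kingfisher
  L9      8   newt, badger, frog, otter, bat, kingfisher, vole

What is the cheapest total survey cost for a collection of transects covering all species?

L3, L4 cover every species at survey cost 3 + 2 = 5.
Any cover uses at least 2 transects; among all covering selections none totals below 5.

5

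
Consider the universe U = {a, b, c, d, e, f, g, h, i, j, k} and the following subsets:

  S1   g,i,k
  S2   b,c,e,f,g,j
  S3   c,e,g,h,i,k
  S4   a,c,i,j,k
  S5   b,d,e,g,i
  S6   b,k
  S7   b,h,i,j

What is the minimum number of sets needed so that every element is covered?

4

S2, S3, S4, S5 together cover {a, b, c, d, e, f, g, h, i, j, k} — every element.
No 3 of the 7 sets cover everything (all 35 triples fall short), so 4 is minimum.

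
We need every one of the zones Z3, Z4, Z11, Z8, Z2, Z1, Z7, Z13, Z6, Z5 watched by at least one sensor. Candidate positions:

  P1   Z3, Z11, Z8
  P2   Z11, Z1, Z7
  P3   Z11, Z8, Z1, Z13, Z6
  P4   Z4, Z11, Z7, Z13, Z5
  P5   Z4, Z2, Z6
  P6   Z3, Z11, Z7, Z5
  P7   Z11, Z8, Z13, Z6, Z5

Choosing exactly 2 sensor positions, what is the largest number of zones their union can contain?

8

Choosing P3, P4 covers {Z4, Z11, Z8, Z1, Z7, Z13, Z6, Z5} — 8 zones.
No choice of 2 sensor positions does better; here Z3, Z2 are left uncovered.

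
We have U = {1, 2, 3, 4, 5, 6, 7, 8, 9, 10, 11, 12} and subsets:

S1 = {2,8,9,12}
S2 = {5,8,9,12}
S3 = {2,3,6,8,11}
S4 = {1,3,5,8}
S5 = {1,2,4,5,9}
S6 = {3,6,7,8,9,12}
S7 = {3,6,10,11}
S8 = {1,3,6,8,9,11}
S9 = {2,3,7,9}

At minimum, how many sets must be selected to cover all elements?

S5, S6, S7 together cover {1, 2, 3, 4, 5, 6, 7, 8, 9, 10, 11, 12} — every element.
No 2 of the 9 sets cover everything (all 36 pairs fall short), so 3 is minimum.

3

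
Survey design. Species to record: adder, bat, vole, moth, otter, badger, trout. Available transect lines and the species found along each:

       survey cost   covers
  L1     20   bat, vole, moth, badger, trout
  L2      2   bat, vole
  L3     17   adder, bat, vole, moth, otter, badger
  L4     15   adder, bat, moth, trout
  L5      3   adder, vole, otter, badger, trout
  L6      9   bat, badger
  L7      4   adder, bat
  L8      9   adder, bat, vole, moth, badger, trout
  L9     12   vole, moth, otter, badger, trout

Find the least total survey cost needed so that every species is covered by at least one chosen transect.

12

L5, L8 cover every species at survey cost 3 + 9 = 12.
Any cover uses at least 2 transects; among all covering selections none totals below 12.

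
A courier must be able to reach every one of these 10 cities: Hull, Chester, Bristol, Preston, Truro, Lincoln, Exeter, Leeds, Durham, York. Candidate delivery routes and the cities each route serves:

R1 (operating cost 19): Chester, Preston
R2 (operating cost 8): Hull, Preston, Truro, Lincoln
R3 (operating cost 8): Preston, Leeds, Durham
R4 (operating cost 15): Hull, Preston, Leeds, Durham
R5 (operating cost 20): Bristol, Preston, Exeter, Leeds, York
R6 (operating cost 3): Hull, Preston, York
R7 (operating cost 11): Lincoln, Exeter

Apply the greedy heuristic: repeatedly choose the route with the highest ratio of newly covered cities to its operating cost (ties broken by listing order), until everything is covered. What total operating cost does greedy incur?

Pick 1: R6 adds 3 new (Hull, Preston, York) at operating cost 3 (ratio 3/3).
Pick 2: R2 adds 2 new (Truro, Lincoln) at operating cost 8 (ratio 2/8).
Pick 3: R3 adds 2 new (Leeds, Durham) at operating cost 8 (ratio 2/8).
Pick 4: R5 adds 2 new (Bristol, Exeter) at operating cost 20 (ratio 2/20).
Pick 5: R1 adds 1 new (Chester) at operating cost 19 (ratio 1/19).
Greedy total operating cost: 3 + 8 + 8 + 20 + 19 = 58. (The true optimum is 55, so greedy overshoots here.)

58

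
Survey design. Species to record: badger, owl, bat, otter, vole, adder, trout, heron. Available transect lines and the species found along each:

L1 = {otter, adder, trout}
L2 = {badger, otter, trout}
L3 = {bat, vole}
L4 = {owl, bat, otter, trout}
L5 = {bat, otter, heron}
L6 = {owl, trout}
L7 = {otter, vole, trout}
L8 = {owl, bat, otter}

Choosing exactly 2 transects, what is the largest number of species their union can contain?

Choosing L1, L3 covers {bat, otter, vole, adder, trout} — 5 species.
No choice of 2 transects does better; here badger, owl, heron are left uncovered.

5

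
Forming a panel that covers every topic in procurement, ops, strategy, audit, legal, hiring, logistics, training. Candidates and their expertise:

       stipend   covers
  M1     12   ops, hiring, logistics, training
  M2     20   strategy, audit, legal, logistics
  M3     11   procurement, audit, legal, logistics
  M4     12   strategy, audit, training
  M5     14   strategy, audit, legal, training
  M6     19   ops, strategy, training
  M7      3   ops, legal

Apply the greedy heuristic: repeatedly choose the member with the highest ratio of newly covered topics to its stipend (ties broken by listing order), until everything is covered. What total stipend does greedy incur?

Pick 1: M7 adds 2 new (ops, legal) at stipend 3 (ratio 2/3).
Pick 2: M3 adds 3 new (procurement, audit, logistics) at stipend 11 (ratio 3/11).
Pick 3: M1 adds 2 new (hiring, training) at stipend 12 (ratio 2/12).
Pick 4: M4 adds 1 new (strategy) at stipend 12 (ratio 1/12).
Greedy total stipend: 3 + 11 + 12 + 12 = 38. (The true optimum is 35, so greedy overshoots here.)

38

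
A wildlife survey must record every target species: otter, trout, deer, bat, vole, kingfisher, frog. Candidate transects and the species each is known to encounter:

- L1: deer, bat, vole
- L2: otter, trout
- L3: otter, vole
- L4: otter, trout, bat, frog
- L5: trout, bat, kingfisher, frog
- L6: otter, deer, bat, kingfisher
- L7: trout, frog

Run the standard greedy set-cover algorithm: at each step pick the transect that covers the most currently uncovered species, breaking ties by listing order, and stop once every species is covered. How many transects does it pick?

Pick 1: L4 covers 4 new species (otter, trout, bat, frog).
Pick 2: L1 covers 2 new species (deer, vole).
Pick 3: L5 covers 1 new species (kingfisher).
Greedy uses 3 transects.

3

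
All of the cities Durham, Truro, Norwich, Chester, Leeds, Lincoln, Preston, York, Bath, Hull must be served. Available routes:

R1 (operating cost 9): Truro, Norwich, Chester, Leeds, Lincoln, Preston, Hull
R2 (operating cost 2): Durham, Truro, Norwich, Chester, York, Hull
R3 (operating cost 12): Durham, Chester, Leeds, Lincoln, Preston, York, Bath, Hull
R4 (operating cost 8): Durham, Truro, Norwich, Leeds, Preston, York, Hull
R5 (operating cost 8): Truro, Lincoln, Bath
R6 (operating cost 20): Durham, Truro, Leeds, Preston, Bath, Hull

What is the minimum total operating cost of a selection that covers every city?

R2, R3 cover every city at operating cost 2 + 12 = 14.
Any cover uses at least 2 routes; among all covering selections none totals below 14.
Greedy by coverage-per-operating cost would pick R2, R1, R5 for 19 — worse than the optimum 14.

14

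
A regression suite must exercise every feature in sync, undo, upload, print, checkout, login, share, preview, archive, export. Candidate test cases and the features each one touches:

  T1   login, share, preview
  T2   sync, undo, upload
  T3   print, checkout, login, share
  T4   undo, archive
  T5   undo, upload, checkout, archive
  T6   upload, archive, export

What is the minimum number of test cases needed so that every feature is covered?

T1, T2, T3, T6 together cover {sync, undo, upload, print, checkout, login, share, preview, archive, export} — every feature.
No 3 of the 6 test cases cover everything (all 20 triples fall short), so 4 is minimum.

4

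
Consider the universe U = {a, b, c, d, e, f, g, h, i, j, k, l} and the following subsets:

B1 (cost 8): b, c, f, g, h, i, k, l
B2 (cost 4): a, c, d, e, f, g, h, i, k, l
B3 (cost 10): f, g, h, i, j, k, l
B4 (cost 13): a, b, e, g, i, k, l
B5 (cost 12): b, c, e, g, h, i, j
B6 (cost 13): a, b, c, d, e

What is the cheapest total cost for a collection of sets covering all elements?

16

B2, B5 cover every element at cost 4 + 12 = 16.
Any cover uses at least 2 sets; among all covering selections none totals below 16.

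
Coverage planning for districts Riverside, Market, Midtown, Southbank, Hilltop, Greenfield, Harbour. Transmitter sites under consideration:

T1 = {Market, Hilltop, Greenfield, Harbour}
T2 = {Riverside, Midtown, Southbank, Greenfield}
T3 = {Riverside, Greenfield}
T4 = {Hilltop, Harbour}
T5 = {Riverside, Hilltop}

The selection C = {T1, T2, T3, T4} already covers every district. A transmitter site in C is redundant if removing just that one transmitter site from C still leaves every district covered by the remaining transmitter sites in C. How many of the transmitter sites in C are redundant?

2

Drop T1: Market uncovered — not redundant.
Drop T2: Midtown, Southbank uncovered — not redundant.
Drop T3: the rest still cover every district — redundant.
Drop T4: the rest still cover every district — redundant.
2 redundant: T3, T4.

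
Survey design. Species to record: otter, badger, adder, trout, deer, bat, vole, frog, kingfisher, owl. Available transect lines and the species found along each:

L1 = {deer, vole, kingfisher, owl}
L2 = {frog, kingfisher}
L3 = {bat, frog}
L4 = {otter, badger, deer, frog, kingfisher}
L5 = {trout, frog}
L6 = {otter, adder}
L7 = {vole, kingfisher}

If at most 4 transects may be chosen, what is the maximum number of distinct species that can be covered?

9

Choosing L1, L3, L4, L5 covers {otter, badger, trout, deer, bat, vole, frog, kingfisher, owl} — 9 species.
No choice of 4 transects does better; here adder is left uncovered.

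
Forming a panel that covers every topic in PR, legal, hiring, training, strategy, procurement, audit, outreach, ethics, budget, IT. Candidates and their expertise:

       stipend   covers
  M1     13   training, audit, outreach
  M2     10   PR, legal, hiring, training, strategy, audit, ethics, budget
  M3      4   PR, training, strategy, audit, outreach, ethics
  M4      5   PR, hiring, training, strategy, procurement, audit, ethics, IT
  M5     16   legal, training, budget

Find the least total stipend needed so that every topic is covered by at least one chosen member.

19

M2, M3, M4 cover every topic at stipend 10 + 4 + 5 = 19.
Any cover uses at least 3 members; among all covering selections none totals below 19.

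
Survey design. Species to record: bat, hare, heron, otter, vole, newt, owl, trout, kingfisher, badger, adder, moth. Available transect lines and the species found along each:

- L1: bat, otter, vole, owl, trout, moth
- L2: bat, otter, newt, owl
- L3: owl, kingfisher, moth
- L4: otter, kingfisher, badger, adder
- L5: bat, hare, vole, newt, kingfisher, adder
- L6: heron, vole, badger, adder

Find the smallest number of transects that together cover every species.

3

L1, L5, L6 together cover {bat, hare, heron, otter, vole, newt, owl, trout, kingfisher, badger, adder, moth} — every species.
No 2 of the 6 transects cover everything (all 15 pairs fall short), so 3 is minimum.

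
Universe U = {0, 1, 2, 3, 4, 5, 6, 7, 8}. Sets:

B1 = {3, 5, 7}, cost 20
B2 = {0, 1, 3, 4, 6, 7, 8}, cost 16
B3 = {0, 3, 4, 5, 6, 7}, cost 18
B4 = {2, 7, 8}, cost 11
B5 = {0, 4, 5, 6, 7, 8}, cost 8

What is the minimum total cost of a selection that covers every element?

B2, B4, B5 cover every element at cost 16 + 11 + 8 = 35.
Any cover uses at least 3 sets; among all covering selections none totals below 35.

35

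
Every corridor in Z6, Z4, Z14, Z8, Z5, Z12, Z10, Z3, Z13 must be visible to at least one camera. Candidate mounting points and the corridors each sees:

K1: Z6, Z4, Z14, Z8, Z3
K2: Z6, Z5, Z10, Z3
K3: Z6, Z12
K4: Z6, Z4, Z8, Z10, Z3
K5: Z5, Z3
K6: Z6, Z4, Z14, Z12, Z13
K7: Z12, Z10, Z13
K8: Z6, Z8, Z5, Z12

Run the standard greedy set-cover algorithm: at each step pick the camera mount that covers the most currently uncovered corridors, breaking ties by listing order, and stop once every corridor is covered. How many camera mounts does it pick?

3

Pick 1: K1 covers 5 new corridors (Z6, Z4, Z14, Z8, Z3).
Pick 2: K7 covers 3 new corridors (Z12, Z10, Z13).
Pick 3: K2 covers 1 new corridors (Z5).
Greedy uses 3 camera mounts.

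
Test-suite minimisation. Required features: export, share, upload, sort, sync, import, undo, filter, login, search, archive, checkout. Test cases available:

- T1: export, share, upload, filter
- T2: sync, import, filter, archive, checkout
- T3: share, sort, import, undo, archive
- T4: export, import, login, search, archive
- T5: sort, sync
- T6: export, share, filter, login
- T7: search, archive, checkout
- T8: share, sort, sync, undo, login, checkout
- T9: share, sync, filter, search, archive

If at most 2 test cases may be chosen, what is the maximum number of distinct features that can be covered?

Choosing T4, T8 covers {export, share, sort, sync, import, undo, login, search, archive, checkout} — 10 features.
No choice of 2 test cases does better; here upload, filter are left uncovered.

10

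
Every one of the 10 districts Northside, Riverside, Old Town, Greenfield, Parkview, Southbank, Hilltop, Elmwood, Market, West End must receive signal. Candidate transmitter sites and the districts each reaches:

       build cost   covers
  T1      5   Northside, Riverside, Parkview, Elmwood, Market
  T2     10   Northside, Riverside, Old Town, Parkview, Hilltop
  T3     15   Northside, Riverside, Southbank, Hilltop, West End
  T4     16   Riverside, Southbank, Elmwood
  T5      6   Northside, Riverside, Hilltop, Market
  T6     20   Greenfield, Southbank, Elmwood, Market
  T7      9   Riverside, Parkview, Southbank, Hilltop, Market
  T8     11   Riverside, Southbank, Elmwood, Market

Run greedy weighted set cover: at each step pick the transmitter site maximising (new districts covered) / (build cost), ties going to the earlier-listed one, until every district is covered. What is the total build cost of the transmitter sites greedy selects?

59

Pick 1: T1 adds 5 new (Northside, Riverside, Parkview, Elmwood, Market) at build cost 5 (ratio 5/5).
Pick 2: T7 adds 2 new (Southbank, Hilltop) at build cost 9 (ratio 2/9).
Pick 3: T2 adds 1 new (Old Town) at build cost 10 (ratio 1/10).
Pick 4: T3 adds 1 new (West End) at build cost 15 (ratio 1/15).
Pick 5: T6 adds 1 new (Greenfield) at build cost 20 (ratio 1/20).
Greedy total build cost: 5 + 9 + 10 + 15 + 20 = 59. (The true optimum is 45, so greedy overshoots here.)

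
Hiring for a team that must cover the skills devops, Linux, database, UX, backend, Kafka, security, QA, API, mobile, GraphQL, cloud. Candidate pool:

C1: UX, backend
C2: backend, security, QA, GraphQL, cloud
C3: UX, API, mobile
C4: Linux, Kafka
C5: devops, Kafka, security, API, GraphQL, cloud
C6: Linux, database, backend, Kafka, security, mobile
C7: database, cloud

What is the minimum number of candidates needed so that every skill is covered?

C1, C2, C5, C6 together cover {devops, Linux, database, UX, backend, Kafka, security, QA, API, mobile, GraphQL, cloud} — every skill.
No 3 of the 7 candidates cover everything (all 35 triples fall short), so 4 is minimum.

4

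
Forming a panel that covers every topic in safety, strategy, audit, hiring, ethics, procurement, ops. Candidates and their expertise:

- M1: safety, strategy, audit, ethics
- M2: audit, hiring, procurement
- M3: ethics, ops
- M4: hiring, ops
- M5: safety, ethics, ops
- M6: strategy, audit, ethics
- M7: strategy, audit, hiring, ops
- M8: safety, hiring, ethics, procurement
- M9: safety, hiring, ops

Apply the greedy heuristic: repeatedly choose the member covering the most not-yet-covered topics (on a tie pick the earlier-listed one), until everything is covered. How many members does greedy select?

3

Pick 1: M1 covers 4 new topics (safety, strategy, audit, ethics).
Pick 2: M2 covers 2 new topics (hiring, procurement).
Pick 3: M3 covers 1 new topics (ops).
Greedy uses 3 members. (The true minimum is 2.)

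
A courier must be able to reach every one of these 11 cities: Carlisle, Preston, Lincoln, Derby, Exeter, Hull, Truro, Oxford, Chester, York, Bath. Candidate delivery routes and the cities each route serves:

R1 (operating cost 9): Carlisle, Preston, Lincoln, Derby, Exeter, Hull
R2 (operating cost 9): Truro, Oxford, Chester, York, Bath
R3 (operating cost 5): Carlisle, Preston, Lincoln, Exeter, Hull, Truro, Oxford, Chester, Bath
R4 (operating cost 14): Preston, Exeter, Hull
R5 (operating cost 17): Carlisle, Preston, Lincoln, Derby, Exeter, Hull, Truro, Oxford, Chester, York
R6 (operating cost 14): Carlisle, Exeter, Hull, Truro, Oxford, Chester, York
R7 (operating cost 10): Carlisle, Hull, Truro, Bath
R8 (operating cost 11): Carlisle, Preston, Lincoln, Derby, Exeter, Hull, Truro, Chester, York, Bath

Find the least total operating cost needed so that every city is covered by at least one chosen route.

R3, R8 cover every city at operating cost 5 + 11 = 16.
Any cover uses at least 2 routes; among all covering selections none totals below 16.

16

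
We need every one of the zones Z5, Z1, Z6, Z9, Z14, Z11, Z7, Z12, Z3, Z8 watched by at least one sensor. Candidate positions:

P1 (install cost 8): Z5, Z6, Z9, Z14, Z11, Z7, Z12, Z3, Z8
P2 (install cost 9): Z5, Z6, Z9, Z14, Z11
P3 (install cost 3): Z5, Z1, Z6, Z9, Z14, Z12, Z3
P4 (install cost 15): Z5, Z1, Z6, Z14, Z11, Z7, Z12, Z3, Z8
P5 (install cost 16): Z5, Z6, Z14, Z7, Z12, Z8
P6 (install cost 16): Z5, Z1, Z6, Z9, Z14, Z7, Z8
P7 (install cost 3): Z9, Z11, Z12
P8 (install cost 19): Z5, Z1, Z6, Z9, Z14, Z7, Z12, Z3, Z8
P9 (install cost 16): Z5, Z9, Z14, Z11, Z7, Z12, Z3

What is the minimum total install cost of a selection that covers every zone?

P1, P3 cover every zone at install cost 8 + 3 = 11.
Any cover uses at least 2 sensor positions; among all covering selections none totals below 11.

11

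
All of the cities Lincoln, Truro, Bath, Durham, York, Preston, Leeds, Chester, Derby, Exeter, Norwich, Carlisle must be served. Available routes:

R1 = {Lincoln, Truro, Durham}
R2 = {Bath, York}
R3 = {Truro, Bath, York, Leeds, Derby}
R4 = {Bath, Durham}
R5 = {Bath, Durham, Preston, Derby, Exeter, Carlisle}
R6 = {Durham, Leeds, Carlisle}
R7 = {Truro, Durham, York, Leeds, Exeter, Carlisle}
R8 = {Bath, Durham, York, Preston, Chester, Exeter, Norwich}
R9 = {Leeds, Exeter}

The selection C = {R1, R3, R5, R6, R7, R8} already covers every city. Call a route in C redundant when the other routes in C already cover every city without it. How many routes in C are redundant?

4

Drop R1: Lincoln uncovered — not redundant.
Drop R3: the rest still cover every city — redundant.
Drop R5: the rest still cover every city — redundant.
Drop R6: the rest still cover every city — redundant.
Drop R7: the rest still cover every city — redundant.
Drop R8: Chester, Norwich uncovered — not redundant.
4 redundant: R3, R5, R6, R7.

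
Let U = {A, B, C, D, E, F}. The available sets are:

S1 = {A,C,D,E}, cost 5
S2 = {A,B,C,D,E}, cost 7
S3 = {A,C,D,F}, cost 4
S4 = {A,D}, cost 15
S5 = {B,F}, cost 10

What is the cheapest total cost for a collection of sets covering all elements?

11

S2, S3 cover every element at cost 7 + 4 = 11.
Any cover uses at least 2 sets; among all covering selections none totals below 11.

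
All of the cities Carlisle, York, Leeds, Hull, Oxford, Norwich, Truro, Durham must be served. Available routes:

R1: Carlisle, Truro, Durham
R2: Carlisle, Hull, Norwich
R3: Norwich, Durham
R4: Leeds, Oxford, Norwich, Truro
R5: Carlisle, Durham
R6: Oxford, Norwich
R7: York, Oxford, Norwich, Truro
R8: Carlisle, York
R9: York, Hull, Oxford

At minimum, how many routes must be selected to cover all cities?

R1, R4, R9 together cover {Carlisle, York, Leeds, Hull, Oxford, Norwich, Truro, Durham} — every city.
No 2 of the 9 routes cover everything (all 36 pairs fall short), so 3 is minimum.

3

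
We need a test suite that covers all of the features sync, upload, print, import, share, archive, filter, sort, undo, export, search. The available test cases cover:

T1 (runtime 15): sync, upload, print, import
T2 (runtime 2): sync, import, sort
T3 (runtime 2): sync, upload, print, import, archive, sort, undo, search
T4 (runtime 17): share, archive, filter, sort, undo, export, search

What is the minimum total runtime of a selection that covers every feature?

T3, T4 cover every feature at runtime 2 + 17 = 19.
Any cover uses at least 2 test cases; among all covering selections none totals below 19.

19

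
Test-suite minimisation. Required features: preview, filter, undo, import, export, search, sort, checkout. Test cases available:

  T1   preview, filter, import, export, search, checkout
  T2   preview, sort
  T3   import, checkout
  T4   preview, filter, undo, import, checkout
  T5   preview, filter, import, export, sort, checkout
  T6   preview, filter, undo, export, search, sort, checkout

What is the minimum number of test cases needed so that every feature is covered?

T1, T6 together cover {preview, filter, undo, import, export, search, sort, checkout} — every feature.
No single test case contains all 8 features, so 2 is optimal.

2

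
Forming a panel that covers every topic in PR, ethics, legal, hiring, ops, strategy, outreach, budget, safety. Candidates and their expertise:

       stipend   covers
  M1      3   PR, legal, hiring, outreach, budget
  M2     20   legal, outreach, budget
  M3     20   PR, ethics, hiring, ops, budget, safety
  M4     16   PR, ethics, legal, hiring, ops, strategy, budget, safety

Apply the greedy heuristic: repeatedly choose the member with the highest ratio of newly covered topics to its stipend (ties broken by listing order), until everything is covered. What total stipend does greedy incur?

19

Pick 1: M1 adds 5 new (PR, legal, hiring, outreach, budget) at stipend 3 (ratio 5/3).
Pick 2: M4 adds 4 new (ethics, ops, strategy, safety) at stipend 16 (ratio 4/16).
Greedy total stipend: 3 + 16 = 19.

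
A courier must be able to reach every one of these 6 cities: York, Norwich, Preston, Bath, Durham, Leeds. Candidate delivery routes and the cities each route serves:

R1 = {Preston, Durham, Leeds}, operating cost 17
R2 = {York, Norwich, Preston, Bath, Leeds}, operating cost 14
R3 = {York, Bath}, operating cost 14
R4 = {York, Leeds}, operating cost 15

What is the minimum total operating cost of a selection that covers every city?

R1, R2 cover every city at operating cost 17 + 14 = 31.
Any cover uses at least 2 routes; among all covering selections none totals below 31.

31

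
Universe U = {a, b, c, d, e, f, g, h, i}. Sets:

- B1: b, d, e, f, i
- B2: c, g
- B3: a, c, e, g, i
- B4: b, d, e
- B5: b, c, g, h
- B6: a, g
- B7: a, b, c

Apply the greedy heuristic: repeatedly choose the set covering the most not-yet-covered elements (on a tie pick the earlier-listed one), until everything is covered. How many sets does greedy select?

3

Pick 1: B1 covers 5 new elements (b, d, e, f, i).
Pick 2: B3 covers 3 new elements (a, c, g).
Pick 3: B5 covers 1 new elements (h).
Greedy uses 3 sets.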